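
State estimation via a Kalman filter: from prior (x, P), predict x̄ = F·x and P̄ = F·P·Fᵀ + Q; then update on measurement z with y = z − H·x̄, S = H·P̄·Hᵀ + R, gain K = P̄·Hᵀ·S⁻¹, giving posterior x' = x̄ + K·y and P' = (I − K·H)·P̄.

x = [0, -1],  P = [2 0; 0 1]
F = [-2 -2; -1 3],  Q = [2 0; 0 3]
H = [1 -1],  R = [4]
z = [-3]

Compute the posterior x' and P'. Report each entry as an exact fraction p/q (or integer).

x' = [-14/9, 5/9]
P' = [62/9 46/9; 46/9 62/9]

x̄ = F·x = [2, -3]
P̄ = F·P·Fᵀ + Q = [14 -2; -2 14]
y = z − H·x̄ = [-8]
S = H·P̄·Hᵀ + R = [36]
K = P̄·Hᵀ·S⁻¹ = [4/9; -4/9]
x' = x̄ + K·y = [-14/9, 5/9]
P' = (I − K·H)·P̄ = [62/9 46/9; 46/9 62/9]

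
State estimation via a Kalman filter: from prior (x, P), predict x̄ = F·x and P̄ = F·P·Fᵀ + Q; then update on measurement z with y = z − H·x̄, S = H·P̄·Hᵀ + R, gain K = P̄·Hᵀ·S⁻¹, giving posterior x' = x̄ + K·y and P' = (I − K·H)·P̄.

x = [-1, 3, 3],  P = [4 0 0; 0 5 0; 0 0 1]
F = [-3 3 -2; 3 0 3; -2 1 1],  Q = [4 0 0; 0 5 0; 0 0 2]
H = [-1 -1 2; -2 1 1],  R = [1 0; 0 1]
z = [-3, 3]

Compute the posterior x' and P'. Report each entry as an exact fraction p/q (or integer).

x' = [185619/30808, 138695/15404, 23336/3851]
P' = [208223/30808 99747/15404 25349/3851; 99747/15404 51957/7702 24688/3851; 25349/3851 24688/3851 25517/3851]

x̄ = F·x = [6, 6, 8]
P̄ = F·P·Fᵀ + Q = [89 -42 37; -42 50 -21; 37 -21 24]
y = z − H·x̄ = [-7, 1]
S = H·P̄·Hᵀ + R = [88 -72; -72 409]
K = P̄·Hᵀ·S⁻¹ = [-2133/30808 -1770/3851; -6157/15404 793/3851; 997/3851 -493/3851]
x' = x̄ + K·y = [185619/30808, 138695/15404, 23336/3851]
P' = (I − K·H)·P̄ = [208223/30808 99747/15404 25349/3851; 99747/15404 51957/7702 24688/3851; 25349/3851 24688/3851 25517/3851]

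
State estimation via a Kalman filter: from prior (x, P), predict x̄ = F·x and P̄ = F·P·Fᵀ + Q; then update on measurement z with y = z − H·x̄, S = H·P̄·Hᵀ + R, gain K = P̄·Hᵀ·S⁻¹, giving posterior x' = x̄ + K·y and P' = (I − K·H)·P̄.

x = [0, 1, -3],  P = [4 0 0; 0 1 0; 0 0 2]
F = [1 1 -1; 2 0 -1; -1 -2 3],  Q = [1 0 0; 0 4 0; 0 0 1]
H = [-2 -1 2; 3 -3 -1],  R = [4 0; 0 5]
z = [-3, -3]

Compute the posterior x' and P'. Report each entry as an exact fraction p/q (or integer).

x̄ = F·x = [4, 3, -11]
P̄ = F·P·Fᵀ + Q = [8 10 -12; 10 22 -14; -12 -14 27]
y = z − H·x̄ = [30, -17]
S = H·P̄·Hᵀ + R = [358 -32; -32 110]
K = P̄·Hᵀ·S⁻¹ = [-1327/9589 137/9589; -2101/9589 -2529/9589; 2362/9589 -2287/19178]
x' = x̄ + K·y = [-3783/9589, 8730/9589, -30359/19178]
P' = (I − K·H)·P̄ = [9540/9589 6014/9589 9893/9589; 6014/9589 8250/9589 5937/9589; 9893/9589 5937/9589 35171/19178]

x' = [-3783/9589, 8730/9589, -30359/19178]
P' = [9540/9589 6014/9589 9893/9589; 6014/9589 8250/9589 5937/9589; 9893/9589 5937/9589 35171/19178]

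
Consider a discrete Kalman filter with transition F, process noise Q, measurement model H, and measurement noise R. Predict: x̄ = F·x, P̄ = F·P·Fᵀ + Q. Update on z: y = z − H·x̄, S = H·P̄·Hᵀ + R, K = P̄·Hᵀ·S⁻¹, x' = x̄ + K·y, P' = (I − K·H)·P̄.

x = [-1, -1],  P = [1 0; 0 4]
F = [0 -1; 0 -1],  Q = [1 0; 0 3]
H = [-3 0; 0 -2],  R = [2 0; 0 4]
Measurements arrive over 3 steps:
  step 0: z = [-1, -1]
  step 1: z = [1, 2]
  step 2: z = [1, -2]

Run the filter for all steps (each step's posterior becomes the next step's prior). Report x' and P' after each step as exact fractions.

step 0: x̄ = F·x = [1, 1]
step 0: P̄ = F·P·Fᵀ + Q = [5 4; 4 7]
step 0: y = z − H·x̄ = [2, 1]
step 0: S = H·P̄·Hᵀ + R = [47 24; 24 32]
step 0: K = P̄·Hᵀ·S⁻¹ = [-9/29 -1/58; -3/58 -185/464]
step 0: x' = x̄ + K·y = [21/58, 231/464]
step 0: P' = (I − K·H)·P̄ = [6/29 1/29; 1/29 185/232]
step 1: x̄ = F·x = [-231/464, -231/464]
step 1: P̄ = F·P·Fᵀ + Q = [417/232 185/232; 185/232 881/232]
step 1: y = z − H·x̄ = [-229/464, 233/232]
step 1: S = H·P̄·Hᵀ + R = [4217/232 555/116; 555/116 1113/58]
step 1: K = P̄·Hᵀ·S⁻¹ = [-1853/6301 -185/18903; -185/6301 -7343/18903]
step 1: x' = x̄ + K·y = [-6853/18903, -33023/37806]
step 1: P' = (I − K·H)·P̄ = [3706/18903 370/18903; 370/18903 14686/18903]
step 2: x̄ = F·x = [33023/37806, 33023/37806]
step 2: P̄ = F·P·Fᵀ + Q = [33589/18903 14686/18903; 14686/18903 71395/18903]
step 2: y = z − H·x̄ = [45625/12602, -4783/18903]
step 2: S = H·P̄·Hᵀ + R = [113369/6301 29372/6301; 29372/6301 361192/18903]
step 2: K = P̄·Hᵀ·S⁻¹ = [-223563/760987 -7343/760987; -22029/760987 -1181867/3043948]
step 2: x' = x̄ + K·y = [-142831/760987, 2638871/3043948]
step 2: P' = (I − K·H)·P̄ = [149042/760987 14686/760987; 14686/760987 1181867/1521974]

step 0: x' = [21/58, 231/464], P' = [6/29 1/29; 1/29 185/232]
step 1: x' = [-6853/18903, -33023/37806], P' = [3706/18903 370/18903; 370/18903 14686/18903]
step 2: x' = [-142831/760987, 2638871/3043948], P' = [149042/760987 14686/760987; 14686/760987 1181867/1521974]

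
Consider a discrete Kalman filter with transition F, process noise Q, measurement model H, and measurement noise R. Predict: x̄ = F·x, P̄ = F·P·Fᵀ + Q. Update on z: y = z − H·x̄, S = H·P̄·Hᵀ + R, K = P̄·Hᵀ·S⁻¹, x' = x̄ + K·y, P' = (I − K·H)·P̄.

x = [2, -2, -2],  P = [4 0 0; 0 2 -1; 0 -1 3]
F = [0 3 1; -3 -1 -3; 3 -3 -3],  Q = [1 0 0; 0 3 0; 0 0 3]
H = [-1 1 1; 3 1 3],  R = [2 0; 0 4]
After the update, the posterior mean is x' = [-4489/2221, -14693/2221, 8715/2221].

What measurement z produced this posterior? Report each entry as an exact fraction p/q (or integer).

z = [-1, -1]

x̄ = F·x = [-8, 2, 18]
P̄ = F·P·Fᵀ + Q = [16 -5 -15; -5 62 -15; -15 -15 66]
S = H·P̄·Hᵀ + R = [156 142; 142 414]
K = P̄·Hᵀ·S⁻¹ = [-731/2221 240/2221; 5311/11105 -1768/11105; 1932/11105 3039/11105]
x' − x̄ = [13279/2221, -19135/2221, -31263/2221] = K·y
y = (KᵀK)⁻¹·Kᵀ·(x' − x̄) = [-29, -33]
z = y + H·x̄ = [-29, -33] + [28, 32] = [-1, -1]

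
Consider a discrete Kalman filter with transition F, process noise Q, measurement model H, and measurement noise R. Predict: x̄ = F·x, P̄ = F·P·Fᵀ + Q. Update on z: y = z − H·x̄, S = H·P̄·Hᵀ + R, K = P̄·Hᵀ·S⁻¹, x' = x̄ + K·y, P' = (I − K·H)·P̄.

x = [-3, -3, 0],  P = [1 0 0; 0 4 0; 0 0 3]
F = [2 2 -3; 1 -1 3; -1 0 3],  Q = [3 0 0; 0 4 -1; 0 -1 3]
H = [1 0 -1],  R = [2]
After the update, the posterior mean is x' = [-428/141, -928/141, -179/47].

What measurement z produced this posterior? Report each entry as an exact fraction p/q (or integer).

z = [1]

x̄ = F·x = [-12, 0, 3]
P̄ = F·P·Fᵀ + Q = [50 -33 -29; -33 36 25; -29 25 31]
S = H·P̄·Hᵀ + R = [141]
K = P̄·Hᵀ·S⁻¹ = [79/141; -58/141; -20/47]
x' − x̄ = [1264/141, -928/141, -320/47] = K·y
y = (KᵀK)⁻¹·Kᵀ·(x' − x̄) = [16]
z = y + H·x̄ = [16] + [-15] = [1]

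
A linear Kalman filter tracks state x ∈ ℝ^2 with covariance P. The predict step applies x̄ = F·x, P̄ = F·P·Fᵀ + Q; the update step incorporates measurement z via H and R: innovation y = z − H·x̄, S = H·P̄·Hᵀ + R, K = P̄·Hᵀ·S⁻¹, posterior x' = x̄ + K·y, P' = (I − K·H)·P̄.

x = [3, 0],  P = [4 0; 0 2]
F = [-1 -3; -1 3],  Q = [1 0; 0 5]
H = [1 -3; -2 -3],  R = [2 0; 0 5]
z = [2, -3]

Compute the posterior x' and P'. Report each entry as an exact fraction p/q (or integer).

x' = [49937/36519, -6299/36519]
P' = [27005/36519 1135/36519; 1135/36519 5795/36519]

x̄ = F·x = [-3, -3]
P̄ = F·P·Fᵀ + Q = [23 -14; -14 27]
y = z − H·x̄ = [-4, -18]
S = H·P̄·Hᵀ + R = [352 155; 155 172]
K = P̄·Hᵀ·S⁻¹ = [11800/36519 -11483/36519; -8125/36519 -3931/36519]
x' = x̄ + K·y = [49937/36519, -6299/36519]
P' = (I − K·H)·P̄ = [27005/36519 1135/36519; 1135/36519 5795/36519]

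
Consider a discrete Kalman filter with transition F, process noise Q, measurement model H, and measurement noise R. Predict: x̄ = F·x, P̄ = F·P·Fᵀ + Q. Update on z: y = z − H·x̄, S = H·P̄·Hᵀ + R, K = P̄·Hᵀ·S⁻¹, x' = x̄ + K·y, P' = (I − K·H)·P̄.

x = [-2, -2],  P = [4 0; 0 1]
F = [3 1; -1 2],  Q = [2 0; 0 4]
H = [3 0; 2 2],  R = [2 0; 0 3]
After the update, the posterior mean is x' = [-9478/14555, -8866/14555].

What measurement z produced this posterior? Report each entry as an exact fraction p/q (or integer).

z = [-2, -2]

x̄ = F·x = [-8, -2]
P̄ = F·P·Fᵀ + Q = [39 -10; -10 12]
S = H·P̄·Hᵀ + R = [353 174; 174 127]
K = P̄·Hᵀ·S⁻¹ = [4767/14555 116/14555; -4506/14555 6632/14555]
x' − x̄ = [106962/14555, 20244/14555] = K·y
y = (KᵀK)⁻¹·Kᵀ·(x' − x̄) = [22, 18]
z = y + H·x̄ = [22, 18] + [-24, -20] = [-2, -2]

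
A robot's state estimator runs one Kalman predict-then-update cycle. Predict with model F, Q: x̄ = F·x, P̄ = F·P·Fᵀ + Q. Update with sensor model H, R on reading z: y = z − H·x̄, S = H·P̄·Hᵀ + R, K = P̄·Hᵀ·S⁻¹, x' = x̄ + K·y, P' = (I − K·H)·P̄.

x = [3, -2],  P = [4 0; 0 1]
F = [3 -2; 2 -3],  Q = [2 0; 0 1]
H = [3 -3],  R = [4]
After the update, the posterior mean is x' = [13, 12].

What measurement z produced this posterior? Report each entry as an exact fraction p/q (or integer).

x̄ = F·x = [13, 12]
P̄ = F·P·Fᵀ + Q = [42 30; 30 26]
S = H·P̄·Hᵀ + R = [76]
K = P̄·Hᵀ·S⁻¹ = [9/19; 3/19]
x' − x̄ = [0, 0] = K·y
y = (KᵀK)⁻¹·Kᵀ·(x' − x̄) = [0]
z = y + H·x̄ = [0] + [3] = [3]

z = [3]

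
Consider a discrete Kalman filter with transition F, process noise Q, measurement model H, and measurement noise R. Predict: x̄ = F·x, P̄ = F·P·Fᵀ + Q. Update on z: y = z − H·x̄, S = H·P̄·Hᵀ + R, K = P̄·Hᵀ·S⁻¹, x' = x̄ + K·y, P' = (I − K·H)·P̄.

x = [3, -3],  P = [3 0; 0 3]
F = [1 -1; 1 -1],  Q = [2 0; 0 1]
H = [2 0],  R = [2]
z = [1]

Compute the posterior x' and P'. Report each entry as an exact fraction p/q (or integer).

x̄ = F·x = [6, 6]
P̄ = F·P·Fᵀ + Q = [8 6; 6 7]
y = z − H·x̄ = [-11]
S = H·P̄·Hᵀ + R = [34]
K = P̄·Hᵀ·S⁻¹ = [8/17; 6/17]
x' = x̄ + K·y = [14/17, 36/17]
P' = (I − K·H)·P̄ = [8/17 6/17; 6/17 47/17]

x' = [14/17, 36/17]
P' = [8/17 6/17; 6/17 47/17]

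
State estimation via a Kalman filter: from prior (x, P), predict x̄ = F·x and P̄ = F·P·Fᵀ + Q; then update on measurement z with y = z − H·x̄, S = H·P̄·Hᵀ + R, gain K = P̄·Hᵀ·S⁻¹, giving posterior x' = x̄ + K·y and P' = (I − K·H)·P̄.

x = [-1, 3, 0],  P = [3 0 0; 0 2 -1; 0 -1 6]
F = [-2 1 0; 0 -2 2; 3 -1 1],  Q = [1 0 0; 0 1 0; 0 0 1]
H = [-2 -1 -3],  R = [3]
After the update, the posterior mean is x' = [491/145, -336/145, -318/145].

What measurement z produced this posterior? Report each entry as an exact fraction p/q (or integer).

x̄ = F·x = [5, -6, -6]
P̄ = F·P·Fᵀ + Q = [15 -6 -21; -6 41 20; -21 20 38]
S = H·P̄·Hᵀ + R = [290]
K = P̄·Hᵀ·S⁻¹ = [39/290; -89/290; -46/145]
x' − x̄ = [-234/145, 534/145, 552/145] = K·y
y = (KᵀK)⁻¹·Kᵀ·(x' − x̄) = [-12]
z = y + H·x̄ = [-12] + [14] = [2]

z = [2]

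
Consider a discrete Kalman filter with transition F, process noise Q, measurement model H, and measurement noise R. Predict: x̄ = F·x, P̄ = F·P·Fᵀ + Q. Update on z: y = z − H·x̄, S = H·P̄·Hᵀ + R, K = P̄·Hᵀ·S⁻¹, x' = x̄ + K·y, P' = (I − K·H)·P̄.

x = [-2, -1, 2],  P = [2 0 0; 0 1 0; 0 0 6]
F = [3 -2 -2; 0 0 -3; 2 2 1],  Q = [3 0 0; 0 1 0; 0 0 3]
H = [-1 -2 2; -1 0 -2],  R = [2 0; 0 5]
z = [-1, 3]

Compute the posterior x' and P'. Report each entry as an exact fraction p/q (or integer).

x̄ = F·x = [-8, -6, -4]
P̄ = F·P·Fᵀ + Q = [49 36 -4; 36 55 -18; -4 -18 21]
y = z − H·x̄ = [-13, -13]
S = H·P̄·Hᵀ + R = [659 -35; -35 122]
K = P̄·Hᵀ·S⁻¹ = [-17173/79173 -31534/79173; -22204/79173 -6370/79173; 8674/79173 -22172/79173]
x' = x̄ + K·y = [-193/79173, -103576/79173, -141218/79173]
P' = (I − K·H)·P̄ = [371266/79173 -275258/79173 -106798/79173; -275258/79173 313387/79173 153554/79173; -106798/79173 153554/79173 108829/79173]

x' = [-193/79173, -103576/79173, -141218/79173]
P' = [371266/79173 -275258/79173 -106798/79173; -275258/79173 313387/79173 153554/79173; -106798/79173 153554/79173 108829/79173]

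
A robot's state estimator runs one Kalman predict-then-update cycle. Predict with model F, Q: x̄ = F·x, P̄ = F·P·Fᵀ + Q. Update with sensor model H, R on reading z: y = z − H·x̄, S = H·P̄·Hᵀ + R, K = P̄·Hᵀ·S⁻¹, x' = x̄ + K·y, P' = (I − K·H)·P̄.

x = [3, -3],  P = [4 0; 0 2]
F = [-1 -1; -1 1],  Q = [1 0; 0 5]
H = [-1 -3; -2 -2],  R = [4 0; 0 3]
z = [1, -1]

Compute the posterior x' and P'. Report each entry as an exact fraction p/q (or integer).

x' = [133/82, -89/82]
P' = [3223/1886 -1801/1886; -1801/1886 1519/1886]

x̄ = F·x = [0, -6]
P̄ = F·P·Fᵀ + Q = [7 2; 2 11]
y = z − H·x̄ = [-17, -13]
S = H·P̄·Hᵀ + R = [122 96; 96 91]
K = P̄·Hᵀ·S⁻¹ = [545/1886 -474/943; -689/1886 94/943]
x' = x̄ + K·y = [133/82, -89/82]
P' = (I − K·H)·P̄ = [3223/1886 -1801/1886; -1801/1886 1519/1886]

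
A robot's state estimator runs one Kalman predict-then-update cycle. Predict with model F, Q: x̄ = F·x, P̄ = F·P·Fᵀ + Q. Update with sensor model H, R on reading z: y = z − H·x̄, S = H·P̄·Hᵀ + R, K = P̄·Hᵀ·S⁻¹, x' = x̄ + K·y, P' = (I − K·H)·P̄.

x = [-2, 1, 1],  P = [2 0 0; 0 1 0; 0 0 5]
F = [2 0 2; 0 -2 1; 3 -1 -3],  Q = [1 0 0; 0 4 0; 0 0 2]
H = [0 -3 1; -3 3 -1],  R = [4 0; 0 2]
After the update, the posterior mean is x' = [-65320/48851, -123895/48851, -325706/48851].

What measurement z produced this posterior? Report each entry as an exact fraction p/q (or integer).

x̄ = F·x = [-2, -1, -10]
P̄ = F·P·Fᵀ + Q = [29 10 -18; 10 13 -13; -18 -13 66]
S = H·P̄·Hᵀ + R = [265 -117; -117 236]
K = P̄·Hᵀ·S⁻¹ = [-15891/48851 -15951/48851; -9698/48851 -254/48851; 18813/48851 -1230/48851]
x' − x̄ = [32382/48851, -75044/48851, 162804/48851] = K·y
y = (KᵀK)⁻¹·Kᵀ·(x' − x̄) = [8, -10]
z = y + H·x̄ = [8, -10] + [-7, 13] = [1, 3]

z = [1, 3]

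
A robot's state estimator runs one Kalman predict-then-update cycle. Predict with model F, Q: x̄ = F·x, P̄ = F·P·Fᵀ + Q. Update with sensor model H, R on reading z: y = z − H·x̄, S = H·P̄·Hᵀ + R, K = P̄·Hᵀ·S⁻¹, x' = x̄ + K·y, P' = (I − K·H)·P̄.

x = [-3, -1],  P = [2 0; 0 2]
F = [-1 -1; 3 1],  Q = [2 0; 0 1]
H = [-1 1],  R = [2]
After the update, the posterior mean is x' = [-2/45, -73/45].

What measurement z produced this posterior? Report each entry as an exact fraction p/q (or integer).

z = [-1]

x̄ = F·x = [4, -10]
P̄ = F·P·Fᵀ + Q = [6 -8; -8 21]
S = H·P̄·Hᵀ + R = [45]
K = P̄·Hᵀ·S⁻¹ = [-14/45; 29/45]
x' − x̄ = [-182/45, 377/45] = K·y
y = (KᵀK)⁻¹·Kᵀ·(x' − x̄) = [13]
z = y + H·x̄ = [13] + [-14] = [-1]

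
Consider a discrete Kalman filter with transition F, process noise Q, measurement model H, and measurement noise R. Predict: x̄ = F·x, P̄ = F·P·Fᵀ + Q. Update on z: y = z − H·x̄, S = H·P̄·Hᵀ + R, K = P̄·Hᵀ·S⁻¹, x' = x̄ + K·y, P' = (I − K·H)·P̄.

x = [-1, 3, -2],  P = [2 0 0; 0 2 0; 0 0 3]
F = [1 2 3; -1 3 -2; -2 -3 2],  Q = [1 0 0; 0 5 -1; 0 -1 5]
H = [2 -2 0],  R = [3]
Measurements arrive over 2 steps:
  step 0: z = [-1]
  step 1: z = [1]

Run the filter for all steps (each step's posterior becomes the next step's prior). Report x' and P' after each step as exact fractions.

step 0: x' = [2301/367, 2528/367, -2355/367], P' = [5482/367 5344/367 -4602/367; 5344/367 5479/367 -4689/367; -4602/367 -4689/367 12417/367]
step 1: x' = [13714718/1095133, 13196805/1095133, -28333174/1095133], P' = [74909286/1095133 74551641/1095133 -161593709/1095133; 74551641/1095133 75014520/1095133 -162208694/1095133; -161593709/1095133 -162208694/1095133 377370746/1095133]

step 0: x̄ = F·x = [-1, 14, -11]
step 0: P̄ = F·P·Fᵀ + Q = [38 -8 2; -8 37 -27; 2 -27 43]
step 0: y = z − H·x̄ = [29]
step 0: S = H·P̄·Hᵀ + R = [367]
step 0: K = P̄·Hᵀ·S⁻¹ = [92/367; -90/367; 58/367]
step 0: x' = x̄ + K·y = [2301/367, 2528/367, -2355/367]
step 0: P' = (I − K·H)·P̄ = [5482/367 5344/367 -4602/367; 5344/367 5479/367 -4689/367; -4602/367 -4689/367 12417/367]
step 1: x̄ = F·x = [292/367, 9993/367, -16896/367]
step 1: P̄ = F·P·Fᵀ + Q = [77014/367 -42201/367 35109/367; -42201/367 112092/367 -169886/367; 35109/367 -169886/367 279954/367]
step 1: y = z − H·x̄ = [19769/367]
step 1: S = H·P̄·Hᵀ + R = [1095133/367]
step 1: K = P̄·Hᵀ·S⁻¹ = [238430/1095133; -308586/1095133; 409990/1095133]
step 1: x' = x̄ + K·y = [13714718/1095133, 13196805/1095133, -28333174/1095133]
step 1: P' = (I − K·H)·P̄ = [74909286/1095133 74551641/1095133 -161593709/1095133; 74551641/1095133 75014520/1095133 -162208694/1095133; -161593709/1095133 -162208694/1095133 377370746/1095133]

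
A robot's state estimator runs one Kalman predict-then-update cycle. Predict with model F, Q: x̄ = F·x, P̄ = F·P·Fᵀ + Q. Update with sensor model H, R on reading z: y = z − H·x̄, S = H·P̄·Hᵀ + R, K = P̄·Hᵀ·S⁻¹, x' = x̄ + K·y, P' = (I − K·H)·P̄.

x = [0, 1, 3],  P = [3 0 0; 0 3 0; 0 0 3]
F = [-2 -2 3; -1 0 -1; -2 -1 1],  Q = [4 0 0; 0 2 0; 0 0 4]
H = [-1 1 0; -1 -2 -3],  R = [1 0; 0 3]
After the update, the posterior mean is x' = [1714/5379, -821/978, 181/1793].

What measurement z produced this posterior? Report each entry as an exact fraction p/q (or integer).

z = [-1, 1]

x̄ = F·x = [7, -3, 2]
P̄ = F·P·Fᵀ + Q = [55 -3 27; -3 8 3; 27 3 22]
S = H·P̄·Hᵀ + R = [70 108; 108 474]
K = P̄·Hᵀ·S⁻¹ = [-1121/1793 -709/5379; 115/326 -62/489; -57/1793 -723/3586]
x' − x̄ = [-35939/5379, 2113/978, -3405/1793] = K·y
y = (KᵀK)⁻¹·Kᵀ·(x' − x̄) = [9, 8]
z = y + H·x̄ = [9, 8] + [-10, -7] = [-1, 1]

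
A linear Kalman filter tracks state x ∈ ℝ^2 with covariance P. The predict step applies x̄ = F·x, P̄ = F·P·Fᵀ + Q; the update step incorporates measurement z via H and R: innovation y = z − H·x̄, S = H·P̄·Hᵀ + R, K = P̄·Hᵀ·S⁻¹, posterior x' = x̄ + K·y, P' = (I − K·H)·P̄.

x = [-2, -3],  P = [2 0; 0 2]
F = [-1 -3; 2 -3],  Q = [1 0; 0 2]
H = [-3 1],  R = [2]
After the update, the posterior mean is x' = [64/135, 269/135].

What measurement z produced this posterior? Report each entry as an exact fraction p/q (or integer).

z = [1]

x̄ = F·x = [11, 5]
P̄ = F·P·Fᵀ + Q = [21 14; 14 28]
S = H·P̄·Hᵀ + R = [135]
K = P̄·Hᵀ·S⁻¹ = [-49/135; -14/135]
x' − x̄ = [-1421/135, -406/135] = K·y
y = (KᵀK)⁻¹·Kᵀ·(x' − x̄) = [29]
z = y + H·x̄ = [29] + [-28] = [1]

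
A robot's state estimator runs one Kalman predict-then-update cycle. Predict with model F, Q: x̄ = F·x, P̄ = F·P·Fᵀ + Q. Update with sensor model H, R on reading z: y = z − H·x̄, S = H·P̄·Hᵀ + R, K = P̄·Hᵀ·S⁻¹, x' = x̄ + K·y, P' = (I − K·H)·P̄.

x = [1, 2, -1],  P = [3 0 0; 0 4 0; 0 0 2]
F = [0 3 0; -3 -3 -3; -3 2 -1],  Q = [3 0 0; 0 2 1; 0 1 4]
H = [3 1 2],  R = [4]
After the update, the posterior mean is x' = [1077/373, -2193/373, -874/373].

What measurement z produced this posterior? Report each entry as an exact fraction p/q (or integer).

x̄ = F·x = [6, -6, 2]
P̄ = F·P·Fᵀ + Q = [39 -36 24; -36 83 10; 24 10 49]
S = H·P̄·Hᵀ + R = [746]
K = P̄·Hᵀ·S⁻¹ = [129/746; -5/746; 90/373]
x' − x̄ = [-1161/373, 45/373, -1620/373] = K·y
y = (KᵀK)⁻¹·Kᵀ·(x' − x̄) = [-18]
z = y + H·x̄ = [-18] + [16] = [-2]

z = [-2]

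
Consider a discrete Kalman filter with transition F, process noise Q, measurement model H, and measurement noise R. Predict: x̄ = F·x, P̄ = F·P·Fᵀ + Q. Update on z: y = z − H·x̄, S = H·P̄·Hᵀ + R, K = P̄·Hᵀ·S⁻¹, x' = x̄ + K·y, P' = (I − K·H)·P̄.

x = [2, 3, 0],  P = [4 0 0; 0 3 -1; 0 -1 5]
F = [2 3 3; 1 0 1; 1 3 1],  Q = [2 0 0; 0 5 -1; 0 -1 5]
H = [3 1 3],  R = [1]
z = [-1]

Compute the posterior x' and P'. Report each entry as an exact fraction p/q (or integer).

x̄ = F·x = [13, 2, 11]
P̄ = F·P·Fᵀ + Q = [72 20 38; 20 14 5; 38 5 35]
y = z − H·x̄ = [-75]
S = H·P̄·Hᵀ + R = [1812]
K = P̄·Hᵀ·S⁻¹ = [175/906; 89/1812; 56/453]
x' = x̄ + K·y = [-449/302, -1017/604, 261/151]
P' = (I − K·H)·P̄ = [1991/453 2545/906 -2386/453; 2545/906 17447/1812 -2719/453; -2386/453 -2719/453 3311/453]

x' = [-449/302, -1017/604, 261/151]
P' = [1991/453 2545/906 -2386/453; 2545/906 17447/1812 -2719/453; -2386/453 -2719/453 3311/453]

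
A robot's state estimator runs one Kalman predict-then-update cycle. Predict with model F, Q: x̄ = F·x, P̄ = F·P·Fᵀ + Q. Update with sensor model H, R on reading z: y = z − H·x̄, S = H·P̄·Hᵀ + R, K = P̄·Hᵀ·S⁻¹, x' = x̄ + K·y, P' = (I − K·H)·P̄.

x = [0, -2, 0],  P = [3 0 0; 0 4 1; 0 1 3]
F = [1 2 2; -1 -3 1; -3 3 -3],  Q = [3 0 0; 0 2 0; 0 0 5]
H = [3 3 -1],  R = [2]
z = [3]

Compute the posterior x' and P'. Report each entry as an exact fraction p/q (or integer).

x̄ = F·x = [-4, 6, -6]
P̄ = F·P·Fᵀ + Q = [42 -25 -3; -25 38 -24; -3 -24 77]
y = z − H·x̄ = [-9]
S = H·P̄·Hᵀ + R = [511]
K = P̄·Hᵀ·S⁻¹ = [54/511; 9/73; -158/511]
x' = x̄ + K·y = [-2530/511, 357/73, -1644/511]
P' = (I − K·H)·P̄ = [18546/511 -2311/73 6999/511; -2311/73 2207/73 -330/73; 6999/511 -330/73 14383/511]

x' = [-2530/511, 357/73, -1644/511]
P' = [18546/511 -2311/73 6999/511; -2311/73 2207/73 -330/73; 6999/511 -330/73 14383/511]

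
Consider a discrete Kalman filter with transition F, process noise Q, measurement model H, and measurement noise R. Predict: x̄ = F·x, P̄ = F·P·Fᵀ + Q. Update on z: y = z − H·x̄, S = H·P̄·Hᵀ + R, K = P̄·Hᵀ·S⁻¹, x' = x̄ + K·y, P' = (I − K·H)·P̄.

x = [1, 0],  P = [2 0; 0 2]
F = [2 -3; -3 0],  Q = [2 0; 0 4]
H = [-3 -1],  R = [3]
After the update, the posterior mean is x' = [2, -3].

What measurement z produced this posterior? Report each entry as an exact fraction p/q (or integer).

z = [-3]

x̄ = F·x = [2, -3]
P̄ = F·P·Fᵀ + Q = [28 -12; -12 22]
S = H·P̄·Hᵀ + R = [205]
K = P̄·Hᵀ·S⁻¹ = [-72/205; 14/205]
x' − x̄ = [0, 0] = K·y
y = (KᵀK)⁻¹·Kᵀ·(x' − x̄) = [0]
z = y + H·x̄ = [0] + [-3] = [-3]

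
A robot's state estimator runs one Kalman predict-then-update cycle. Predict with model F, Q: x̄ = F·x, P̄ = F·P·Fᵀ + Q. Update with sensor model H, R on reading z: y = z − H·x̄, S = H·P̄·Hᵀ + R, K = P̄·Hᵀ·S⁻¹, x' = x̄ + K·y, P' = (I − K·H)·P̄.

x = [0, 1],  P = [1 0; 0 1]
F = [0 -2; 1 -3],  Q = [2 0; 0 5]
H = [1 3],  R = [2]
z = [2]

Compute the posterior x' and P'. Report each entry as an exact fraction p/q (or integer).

x̄ = F·x = [-2, -3]
P̄ = F·P·Fᵀ + Q = [6 6; 6 15]
y = z − H·x̄ = [13]
S = H·P̄·Hᵀ + R = [179]
K = P̄·Hᵀ·S⁻¹ = [24/179; 51/179]
x' = x̄ + K·y = [-46/179, 126/179]
P' = (I − K·H)·P̄ = [498/179 -150/179; -150/179 84/179]

x' = [-46/179, 126/179]
P' = [498/179 -150/179; -150/179 84/179]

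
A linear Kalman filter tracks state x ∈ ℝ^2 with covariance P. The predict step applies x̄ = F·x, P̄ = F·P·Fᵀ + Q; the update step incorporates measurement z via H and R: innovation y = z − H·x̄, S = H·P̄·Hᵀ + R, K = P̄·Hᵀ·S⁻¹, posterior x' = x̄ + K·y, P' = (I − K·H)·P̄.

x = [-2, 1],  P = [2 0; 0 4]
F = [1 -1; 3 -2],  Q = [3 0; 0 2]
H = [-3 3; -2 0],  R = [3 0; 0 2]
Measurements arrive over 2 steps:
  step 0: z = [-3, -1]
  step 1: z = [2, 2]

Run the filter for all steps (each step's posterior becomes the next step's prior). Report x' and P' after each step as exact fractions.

step 0: x' = [297/838, -291/419], P' = [393/838 199/419; 199/419 338/419]
step 1: x' = [-11266/20383, 11609/40766], P' = [16539/40766 7708/20383; 7708/20383 26813/40766]

step 0: x̄ = F·x = [-3, -8]
step 0: P̄ = F·P·Fᵀ + Q = [9 14; 14 36]
step 0: y = z − H·x̄ = [12, -7]
step 0: S = H·P̄·Hᵀ + R = [156 -30; -30 38]
step 0: K = P̄·Hᵀ·S⁻¹ = [5/838 -393/838; 139/419 -199/419]
step 0: x' = x̄ + K·y = [297/838, -291/419]
step 0: P' = (I − K·H)·P̄ = [393/838 199/419; 199/419 338/419]
step 1: x̄ = F·x = [879/838, 2055/838]
step 1: P̄ = F·P·Fᵀ + Q = [2787/838 541/838; 541/838 3141/838]
step 1: y = z − H·x̄ = [-926/419, 1717/419]
step 1: S = H·P̄·Hᵀ + R = [23064/419 6738/419; 6738/419 6412/419]
step 1: K = P̄·Hᵀ·S⁻¹ = [-1123/40766 -16539/40766; 11397/40766 -7708/20383]
step 1: x' = x̄ + K·y = [-11266/20383, 11609/40766]
step 1: P' = (I − K·H)·P̄ = [16539/40766 7708/20383; 7708/20383 26813/40766]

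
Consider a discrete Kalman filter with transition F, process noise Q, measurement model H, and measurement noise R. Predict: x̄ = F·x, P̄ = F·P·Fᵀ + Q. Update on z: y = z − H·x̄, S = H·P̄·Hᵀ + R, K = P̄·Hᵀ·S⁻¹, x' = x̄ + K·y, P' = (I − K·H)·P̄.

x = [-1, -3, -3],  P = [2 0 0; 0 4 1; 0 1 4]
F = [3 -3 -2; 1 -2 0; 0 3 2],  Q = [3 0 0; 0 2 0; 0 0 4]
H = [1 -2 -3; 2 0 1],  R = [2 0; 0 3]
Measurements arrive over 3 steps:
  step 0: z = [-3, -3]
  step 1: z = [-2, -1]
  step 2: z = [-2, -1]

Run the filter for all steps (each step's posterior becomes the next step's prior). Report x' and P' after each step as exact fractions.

step 0: x̄ = F·x = [12, 5, -15]
step 0: P̄ = F·P·Fᵀ + Q = [85 34 -64; 34 20 -28; -64 -28 68]
step 0: y = z − H·x̄ = [-50, -12]
step 0: S = H·P̄·Hᵀ + R = [691 206; 206 155]
step 0: K = P̄·Hᵀ·S⁻¹ = [10559/64669 30192/64669; 350/5879 1052/5879; -20500/64669 2212/64669]
step 0: x' = x̄ + K·y = [-114226/64669, -729/5879, 28421/64669]
step 0: P' = (I − K·H)·P̄ = [89682/64669 15224/5879 -88788/64669; 15224/5879 48200/5879 -27292/5879; -88788/64669 -27292/5879 184212/64669]
step 1: x̄ = F·x = [-34133/5879, -98188/64669, 32785/64669]
step 1: P̄ = F·P·Fᵀ + Q = [87123/5879 83618/5879 -84696/5879; 83618/5879 1669964/64669 -1655536/64669; -84696/5879 -1655536/64669 2164780/64669]
step 1: y = z − H·x̄ = [13464/5879, 653472/64669]
step 1: S = H·P̄·Hᵀ + R = [844989/5879 -26134/5879; -26134/5879 2465575/64669]
step 1: K = P̄·Hᵀ·S⁻¹ = [1059475/4836977 150088400/353099321; 1341170/4836977 37774848/353099321; -2130764/4836977 25037884/353099321]
step 1: x' = x̄ + K·y = [-356315267/353099321, 69815092/353099321, 75785405/353099321]
step 1: P' = (I − K·H)·P̄ = [657788402/353099321 1549519932/353099321 -865311604/353099321; 1549519932/353099321 5155427536/353099321 -2985715320/353099321; -865311604/353099321 -2985715320/353099321 1805736860/353099321]
step 2: x̄ = F·x = [-19588519/4836977, -495945451/353099321, 361016086/353099321]
step 2: P̄ = F·P·Fᵀ + Q = [99520349/4836977 119835794/4836977 -123827420/4836977; 119835794/4836977 15787617460/353099321 -16071767348/353099321; -123827420/4836977 -16071767348/353099321 19205608708/353099321]
step 2: y = z − H·x̄ = [814920601/353099321, 2145808367/353099321]
step 2: S = H·P̄·Hᵀ + R = [70355282267/353099321 -738364022/353099321; -738364022/353099321 13167241939/353099321]
step 2: K = P̄·Hᵀ·S⁻¹ = [641211711355/2622038012549 1129312359144/2622038012549; 949711863506/2622038012549 336873372404/2622038012549; -1284638514776/2622038012549 152347447460/2622038012549]
step 2: x' = x̄ + K·y = [-2275818258560/2622038012549, 556267393775/2622038012549, 641824903298/2622038012549]
step 2: P' = (I − K·H)·P̄ = [5721485510082/2622038012549 14302081957784/2622038012549 -8055033942732/2622038012549; 14302081957784/2622038012549 47591644812920/2622038012549 -27593543798356/2622038012549; -8055033942732/2622038012549 -27593543798356/2622038012549 16567110227844/2622038012549]

step 0: x' = [-114226/64669, -729/5879, 28421/64669], P' = [89682/64669 15224/5879 -88788/64669; 15224/5879 48200/5879 -27292/5879; -88788/64669 -27292/5879 184212/64669]
step 1: x' = [-356315267/353099321, 69815092/353099321, 75785405/353099321], P' = [657788402/353099321 1549519932/353099321 -865311604/353099321; 1549519932/353099321 5155427536/353099321 -2985715320/353099321; -865311604/353099321 -2985715320/353099321 1805736860/353099321]
step 2: x' = [-2275818258560/2622038012549, 556267393775/2622038012549, 641824903298/2622038012549], P' = [5721485510082/2622038012549 14302081957784/2622038012549 -8055033942732/2622038012549; 14302081957784/2622038012549 47591644812920/2622038012549 -27593543798356/2622038012549; -8055033942732/2622038012549 -27593543798356/2622038012549 16567110227844/2622038012549]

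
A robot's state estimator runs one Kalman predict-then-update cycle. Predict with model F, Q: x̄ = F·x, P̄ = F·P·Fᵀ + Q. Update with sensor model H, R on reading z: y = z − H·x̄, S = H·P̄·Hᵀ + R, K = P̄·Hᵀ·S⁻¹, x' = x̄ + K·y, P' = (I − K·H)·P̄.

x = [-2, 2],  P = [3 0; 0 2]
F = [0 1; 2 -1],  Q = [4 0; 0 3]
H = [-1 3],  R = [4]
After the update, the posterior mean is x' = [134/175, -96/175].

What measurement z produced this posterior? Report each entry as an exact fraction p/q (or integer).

x̄ = F·x = [2, -6]
P̄ = F·P·Fᵀ + Q = [6 -2; -2 17]
S = H·P̄·Hᵀ + R = [175]
K = P̄·Hᵀ·S⁻¹ = [-12/175; 53/175]
x' − x̄ = [-216/175, 954/175] = K·y
y = (KᵀK)⁻¹·Kᵀ·(x' − x̄) = [18]
z = y + H·x̄ = [18] + [-20] = [-2]

z = [-2]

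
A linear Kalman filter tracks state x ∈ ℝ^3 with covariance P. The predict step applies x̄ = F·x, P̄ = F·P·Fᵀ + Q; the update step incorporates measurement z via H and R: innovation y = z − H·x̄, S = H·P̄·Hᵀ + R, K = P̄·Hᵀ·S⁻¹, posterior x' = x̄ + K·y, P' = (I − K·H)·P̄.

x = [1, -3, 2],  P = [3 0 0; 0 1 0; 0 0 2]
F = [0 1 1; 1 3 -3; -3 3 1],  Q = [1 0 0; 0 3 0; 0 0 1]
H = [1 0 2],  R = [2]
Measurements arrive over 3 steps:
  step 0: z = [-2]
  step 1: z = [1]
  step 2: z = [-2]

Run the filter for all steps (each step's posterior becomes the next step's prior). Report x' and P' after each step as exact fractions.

step 0: x̄ = F·x = [-1, -14, -10]
step 0: P̄ = F·P·Fᵀ + Q = [4 -3 5; -3 33 -6; 5 -6 39]
step 0: y = z − H·x̄ = [19]
step 0: S = H·P̄·Hᵀ + R = [182]
step 0: K = P̄·Hᵀ·S⁻¹ = [1/13; -15/182; 83/182]
step 0: x' = x̄ + K·y = [6/13, -2833/182, -243/182]
step 0: P' = (I − K·H)·P̄ = [38/13 -24/13 -18/13; -24/13 5781/182 153/182; -18/13 153/182 209/182]
step 1: x̄ = F·x = [-1538/91, -549/13, -4497/91]
step 1: P̄ = F·P·Fᵀ + Q = [3239/91 1152/13 9964/91; 1152/13 3695/13 3456/13; 9964/91 3456/13 32843/91]
step 1: y = z − H·x̄ = [10623/91]
step 1: S = H·P̄·Hᵀ + R = [174649/91]
step 1: K = P̄·Hᵀ·S⁻¹ = [23167/174649; 56448/174649; 75650/174649]
step 1: x' = x̄ + K·y = [-247331/174649, -786033/174649, 200367/174649]
step 1: P' = (I − K·H)·P̄ = [318442/174649 1105920/174649 -136054/174649; 1105920/174649 14625491/174649 -496512/174649; -136054/174649 -496512/174649 143677/174649]
step 2: x̄ = F·x = [-585666/174649, -3206531/174649, -1415739/174649]
step 2: P̄ = F·P·Fᵀ + Q = [13950793/174649 44415308/174649 39124504/174649; 44415308/174649 150153961/174649 125226074/174649; 39124504/174649 125226074/174649 112744415/174649]
step 2: y = z − H·x̄ = [3067846/174649]
step 2: S = H·P̄·Hᵀ + R = [621775767/174649]
step 2: K = P̄·Hᵀ·S⁻¹ = [1336229/9011243; 98289152/207258589; 264613334/621775767]
step 2: x' = x̄ + K·y = [-6746296/9011243, -2078712783/207258589, -392096401/621775767]
step 2: P' = (I − K·H)·P̄ = [14394230/9011243 35652580/9011243 -5860886/9011243; 35652580/9011243 12244134733/207258589 -311715518/207258589; -5860886/9011243 -311715518/207258589 466813901/621775767]

step 0: x' = [6/13, -2833/182, -243/182], P' = [38/13 -24/13 -18/13; -24/13 5781/182 153/182; -18/13 153/182 209/182]
step 1: x' = [-247331/174649, -786033/174649, 200367/174649], P' = [318442/174649 1105920/174649 -136054/174649; 1105920/174649 14625491/174649 -496512/174649; -136054/174649 -496512/174649 143677/174649]
step 2: x' = [-6746296/9011243, -2078712783/207258589, -392096401/621775767], P' = [14394230/9011243 35652580/9011243 -5860886/9011243; 35652580/9011243 12244134733/207258589 -311715518/207258589; -5860886/9011243 -311715518/207258589 466813901/621775767]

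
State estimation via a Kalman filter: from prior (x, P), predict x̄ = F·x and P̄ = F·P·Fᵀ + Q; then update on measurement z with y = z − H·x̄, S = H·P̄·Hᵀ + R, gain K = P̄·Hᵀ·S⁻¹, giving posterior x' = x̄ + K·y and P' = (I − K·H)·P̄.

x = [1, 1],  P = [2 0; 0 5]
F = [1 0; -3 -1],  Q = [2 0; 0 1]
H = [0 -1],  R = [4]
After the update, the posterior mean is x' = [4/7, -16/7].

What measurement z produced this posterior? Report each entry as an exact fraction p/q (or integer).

z = [2]

x̄ = F·x = [1, -4]
P̄ = F·P·Fᵀ + Q = [4 -6; -6 24]
S = H·P̄·Hᵀ + R = [28]
K = P̄·Hᵀ·S⁻¹ = [3/14; -6/7]
x' − x̄ = [-3/7, 12/7] = K·y
y = (KᵀK)⁻¹·Kᵀ·(x' − x̄) = [-2]
z = y + H·x̄ = [-2] + [4] = [2]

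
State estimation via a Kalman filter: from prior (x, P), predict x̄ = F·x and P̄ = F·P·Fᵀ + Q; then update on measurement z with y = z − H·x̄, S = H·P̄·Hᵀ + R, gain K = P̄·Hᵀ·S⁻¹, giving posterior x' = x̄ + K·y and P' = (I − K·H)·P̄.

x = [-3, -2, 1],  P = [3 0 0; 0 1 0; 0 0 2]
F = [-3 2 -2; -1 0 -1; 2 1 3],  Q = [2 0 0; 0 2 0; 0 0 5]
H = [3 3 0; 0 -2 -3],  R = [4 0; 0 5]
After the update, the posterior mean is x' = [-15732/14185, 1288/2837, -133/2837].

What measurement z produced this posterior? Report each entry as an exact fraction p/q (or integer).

z = [-2, -1]

x̄ = F·x = [3, 2, -5]
P̄ = F·P·Fᵀ + Q = [41 13 -28; 13 7 -12; -28 -12 36]
S = H·P̄·Hᵀ + R = [670 240; 240 213]
K = P̄·Hᵀ·S⁻¹ = [3431/14185 -2/8511; 250/2837 34/8511; -180/2837 -916/2837]
x' − x̄ = [-58287/14185, -4386/2837, 14052/2837] = K·y
y = (KᵀK)⁻¹·Kᵀ·(x' − x̄) = [-17, -12]
z = y + H·x̄ = [-17, -12] + [15, 11] = [-2, -1]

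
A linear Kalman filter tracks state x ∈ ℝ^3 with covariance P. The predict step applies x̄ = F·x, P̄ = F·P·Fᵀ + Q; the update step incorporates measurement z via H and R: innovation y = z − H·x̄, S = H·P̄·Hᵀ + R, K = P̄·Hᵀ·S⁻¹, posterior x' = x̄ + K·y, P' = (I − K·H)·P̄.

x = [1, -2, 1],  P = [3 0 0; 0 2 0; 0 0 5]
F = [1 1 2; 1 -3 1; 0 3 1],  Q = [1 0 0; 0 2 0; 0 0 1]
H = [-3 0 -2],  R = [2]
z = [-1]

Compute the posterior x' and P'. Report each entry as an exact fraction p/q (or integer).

x' = [351/131, 1038/131, -463/131]
P' = [381/131 2109/262 -544/131; 2109/262 14647/524 -1583/131; -544/131 -1583/131 840/131]

x̄ = F·x = [1, 8, -5]
P̄ = F·P·Fᵀ + Q = [26 7 16; 7 28 -13; 16 -13 24]
y = z − H·x̄ = [-8]
S = H·P̄·Hᵀ + R = [524]
K = P̄·Hᵀ·S⁻¹ = [-55/262; 5/524; -24/131]
x' = x̄ + K·y = [351/131, 1038/131, -463/131]
P' = (I − K·H)·P̄ = [381/131 2109/262 -544/131; 2109/262 14647/524 -1583/131; -544/131 -1583/131 840/131]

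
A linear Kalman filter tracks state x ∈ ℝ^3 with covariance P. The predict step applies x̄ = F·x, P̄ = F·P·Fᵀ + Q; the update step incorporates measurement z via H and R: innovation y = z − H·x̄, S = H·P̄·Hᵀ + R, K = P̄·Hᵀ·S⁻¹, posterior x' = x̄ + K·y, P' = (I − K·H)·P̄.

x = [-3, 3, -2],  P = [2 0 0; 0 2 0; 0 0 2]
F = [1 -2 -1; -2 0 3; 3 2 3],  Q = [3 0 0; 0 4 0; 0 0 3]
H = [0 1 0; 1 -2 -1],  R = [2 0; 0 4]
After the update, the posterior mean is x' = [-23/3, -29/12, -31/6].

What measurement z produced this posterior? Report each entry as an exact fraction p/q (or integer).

x̄ = F·x = [-7, 0, -9]
P̄ = F·P·Fᵀ + Q = [15 -10 -8; -10 30 6; -8 6 47]
S = H·P̄·Hᵀ + R = [32 -76; -76 266]
K = P̄·Hᵀ·S⁻¹ = [2/9 77/342; 29/36 -1/18; -23/18 -211/342]
x' − x̄ = [-2/3, -29/12, 23/6] = K·y
y = (KᵀK)⁻¹·Kᵀ·(x' − x̄) = [-3, 0]
z = y + H·x̄ = [-3, 0] + [0, 2] = [-3, 2]

z = [-3, 2]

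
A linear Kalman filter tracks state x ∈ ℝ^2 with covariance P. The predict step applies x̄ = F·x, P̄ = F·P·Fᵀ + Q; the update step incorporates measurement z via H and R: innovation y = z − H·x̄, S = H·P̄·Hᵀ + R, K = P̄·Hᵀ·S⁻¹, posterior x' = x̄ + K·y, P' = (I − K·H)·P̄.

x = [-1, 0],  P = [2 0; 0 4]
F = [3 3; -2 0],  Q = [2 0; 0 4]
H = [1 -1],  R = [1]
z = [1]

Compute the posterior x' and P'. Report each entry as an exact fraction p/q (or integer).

x' = [43/31, 14/31]
P' = [584/93 172/31; 172/31 180/31]

x̄ = F·x = [-3, 2]
P̄ = F·P·Fᵀ + Q = [56 -12; -12 12]
y = z − H·x̄ = [6]
S = H·P̄·Hᵀ + R = [93]
K = P̄·Hᵀ·S⁻¹ = [68/93; -8/31]
x' = x̄ + K·y = [43/31, 14/31]
P' = (I − K·H)·P̄ = [584/93 172/31; 172/31 180/31]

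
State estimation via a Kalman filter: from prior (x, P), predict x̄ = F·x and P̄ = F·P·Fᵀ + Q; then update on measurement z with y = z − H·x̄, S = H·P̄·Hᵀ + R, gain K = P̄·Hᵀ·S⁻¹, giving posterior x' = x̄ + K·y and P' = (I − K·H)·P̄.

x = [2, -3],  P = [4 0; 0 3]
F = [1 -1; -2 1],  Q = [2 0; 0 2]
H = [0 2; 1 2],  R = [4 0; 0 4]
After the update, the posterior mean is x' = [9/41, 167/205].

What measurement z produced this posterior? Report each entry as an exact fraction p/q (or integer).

x̄ = F·x = [5, -7]
P̄ = F·P·Fᵀ + Q = [9 -11; -11 21]
S = H·P̄·Hᵀ + R = [88 62; 62 53]
K = P̄·Hᵀ·S⁻¹ = [-18/41 11/41; 76/205 31/205]
x' − x̄ = [-196/41, 1602/205] = K·y
y = (KᵀK)⁻¹·Kᵀ·(x' − x̄) = [17, 10]
z = y + H·x̄ = [17, 10] + [-14, -9] = [3, 1]

z = [3, 1]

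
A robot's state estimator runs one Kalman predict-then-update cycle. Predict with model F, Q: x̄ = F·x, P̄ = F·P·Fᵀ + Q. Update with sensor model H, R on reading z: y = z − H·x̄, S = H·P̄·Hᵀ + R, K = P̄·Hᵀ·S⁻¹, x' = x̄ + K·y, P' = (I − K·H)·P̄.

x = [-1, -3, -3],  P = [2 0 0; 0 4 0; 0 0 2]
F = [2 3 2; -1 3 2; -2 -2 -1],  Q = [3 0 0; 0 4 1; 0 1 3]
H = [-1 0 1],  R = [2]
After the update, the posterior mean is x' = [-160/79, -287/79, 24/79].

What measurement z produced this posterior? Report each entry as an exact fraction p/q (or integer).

z = [2]

x̄ = F·x = [-17, -14, 11]
P̄ = F·P·Fᵀ + Q = [55 40 -36; 40 50 -23; -36 -23 29]
S = H·P̄·Hᵀ + R = [158]
K = P̄·Hᵀ·S⁻¹ = [-91/158; -63/158; 65/158]
x' − x̄ = [1183/79, 819/79, -845/79] = K·y
y = (KᵀK)⁻¹·Kᵀ·(x' − x̄) = [-26]
z = y + H·x̄ = [-26] + [28] = [2]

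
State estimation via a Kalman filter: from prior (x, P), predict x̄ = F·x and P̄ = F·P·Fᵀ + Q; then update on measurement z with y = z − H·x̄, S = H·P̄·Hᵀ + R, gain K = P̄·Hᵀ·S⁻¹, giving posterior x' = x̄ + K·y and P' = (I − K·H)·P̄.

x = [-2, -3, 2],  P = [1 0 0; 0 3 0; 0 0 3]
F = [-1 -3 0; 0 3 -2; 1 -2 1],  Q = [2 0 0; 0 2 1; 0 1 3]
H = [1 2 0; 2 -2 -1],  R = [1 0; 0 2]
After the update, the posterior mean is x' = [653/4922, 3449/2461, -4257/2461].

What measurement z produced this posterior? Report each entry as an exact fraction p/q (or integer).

z = [3, -1]

x̄ = F·x = [11, -13, 6]
P̄ = F·P·Fᵀ + Q = [30 -27 17; -27 41 -23; 17 -23 19]
S = H·P̄·Hᵀ + R = [87 -129; -129 361]
K = P̄·Hᵀ·S⁻¹ = [1283/4922 1781/4922; 2639/7383 -456/2461; -1300/7383 261/2461]
x' − x̄ = [-53489/4922, 35442/2461, -19023/2461] = K·y
y = (KᵀK)⁻¹·Kᵀ·(x' − x̄) = [18, -43]
z = y + H·x̄ = [18, -43] + [-15, 42] = [3, -1]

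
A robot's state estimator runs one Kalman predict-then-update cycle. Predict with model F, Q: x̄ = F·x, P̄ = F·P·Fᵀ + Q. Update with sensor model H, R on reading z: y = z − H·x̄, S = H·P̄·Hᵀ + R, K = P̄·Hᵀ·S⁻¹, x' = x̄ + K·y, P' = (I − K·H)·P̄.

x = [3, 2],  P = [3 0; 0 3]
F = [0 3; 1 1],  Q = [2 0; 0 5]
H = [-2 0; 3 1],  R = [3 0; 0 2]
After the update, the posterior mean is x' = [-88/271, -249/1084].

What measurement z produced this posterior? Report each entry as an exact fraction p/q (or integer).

z = [-1, -2]

x̄ = F·x = [6, 5]
P̄ = F·P·Fᵀ + Q = [29 9; 9 11]
S = H·P̄·Hᵀ + R = [119 -192; -192 328]
K = P̄·Hᵀ·S⁻¹ = [-74/271 36/271; 174/271 533/1084]
x' − x̄ = [-1714/271, -5669/1084] = K·y
y = (KᵀK)⁻¹·Kᵀ·(x' − x̄) = [11, -25]
z = y + H·x̄ = [11, -25] + [-12, 23] = [-1, -2]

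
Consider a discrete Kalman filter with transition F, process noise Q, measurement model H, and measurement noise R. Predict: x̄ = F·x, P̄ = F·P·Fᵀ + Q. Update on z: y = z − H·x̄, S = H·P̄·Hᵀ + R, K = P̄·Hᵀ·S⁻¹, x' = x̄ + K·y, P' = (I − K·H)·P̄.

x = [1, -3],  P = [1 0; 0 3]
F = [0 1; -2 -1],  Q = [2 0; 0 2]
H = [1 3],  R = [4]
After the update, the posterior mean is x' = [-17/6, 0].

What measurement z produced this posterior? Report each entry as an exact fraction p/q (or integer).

x̄ = F·x = [-3, 1]
P̄ = F·P·Fᵀ + Q = [5 -3; -3 9]
S = H·P̄·Hᵀ + R = [72]
K = P̄·Hᵀ·S⁻¹ = [-1/18; 1/3]
x' − x̄ = [1/6, -1] = K·y
y = (KᵀK)⁻¹·Kᵀ·(x' − x̄) = [-3]
z = y + H·x̄ = [-3] + [0] = [-3]

z = [-3]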